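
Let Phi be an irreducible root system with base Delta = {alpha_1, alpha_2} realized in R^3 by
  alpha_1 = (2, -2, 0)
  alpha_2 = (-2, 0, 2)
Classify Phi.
A2

Compute the Cartan integers a_ij = 2(alpha_i, alpha_j)/(alpha_j, alpha_j); the resulting 2x2 Cartan matrix is
[[2, -1], [-1, 2]].
All simple roots have the same length, so the diagram is simply laced. The associated Dynkin diagram is a chain of 2 nodes with single edges (A_2), so the type is A_2 (the algebra sl(3)).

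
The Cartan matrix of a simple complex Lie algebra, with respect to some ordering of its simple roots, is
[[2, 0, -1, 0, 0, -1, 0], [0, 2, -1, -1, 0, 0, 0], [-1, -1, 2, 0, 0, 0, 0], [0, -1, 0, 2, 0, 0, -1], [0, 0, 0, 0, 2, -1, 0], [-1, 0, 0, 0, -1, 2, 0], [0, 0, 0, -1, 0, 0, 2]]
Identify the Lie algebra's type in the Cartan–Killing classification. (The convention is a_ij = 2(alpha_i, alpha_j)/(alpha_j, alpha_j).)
The matrix has rank 7 with 2's on the diagonal. Reading the off-diagonal entries as Dynkin edges (a single edge where a_ij = a_ji = -1; a double or triple edge where a_ij * a_ji = 2 or 3), the diagram is a chain of 7 nodes with single edges (A_7). One simple-root ordering that puts it in standard form is (alpha_7, alpha_4, alpha_2, alpha_3, alpha_1, alpha_6, alpha_5). So the algebra is type A_7, i.e. sl(8).

A7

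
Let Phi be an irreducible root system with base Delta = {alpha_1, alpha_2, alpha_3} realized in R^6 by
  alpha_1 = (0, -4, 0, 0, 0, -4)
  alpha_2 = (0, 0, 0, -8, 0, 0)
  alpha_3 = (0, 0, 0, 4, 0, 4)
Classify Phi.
C_3

Compute the Cartan integers a_ij = 2(alpha_i, alpha_j)/(alpha_j, alpha_j); the resulting 3x3 Cartan matrix is
[[2, 0, -1], [0, 2, -2], [-1, -1, 2]].
The roots have two lengths (squared-length ratio 2:1); the short ones are alpha_{1,3}. The associated Dynkin diagram is a chain of 3 nodes with a double edge at one end; the terminal node there is the unique long simple root (C_3), so the type is C_3 (the algebra sp(6)).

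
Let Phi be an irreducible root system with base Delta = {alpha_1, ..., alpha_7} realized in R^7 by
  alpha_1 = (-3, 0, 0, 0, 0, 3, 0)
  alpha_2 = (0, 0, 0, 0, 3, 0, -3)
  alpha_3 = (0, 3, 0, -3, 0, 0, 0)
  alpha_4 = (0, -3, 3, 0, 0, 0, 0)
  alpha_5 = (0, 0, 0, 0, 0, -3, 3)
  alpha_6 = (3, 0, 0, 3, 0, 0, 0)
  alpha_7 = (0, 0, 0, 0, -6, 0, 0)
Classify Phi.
C_7

Compute the Cartan integers a_ij = 2(alpha_i, alpha_j)/(alpha_j, alpha_j); the resulting 7x7 Cartan matrix is
[[2, 0, 0, 0, -1, -1, 0], [0, 2, 0, 0, -1, 0, -1], [0, 0, 2, -1, 0, -1, 0], [0, 0, -1, 2, 0, 0, 0], [-1, -1, 0, 0, 2, 0, 0], [-1, 0, -1, 0, 0, 2, 0], [0, -2, 0, 0, 0, 0, 2]].
The roots have two lengths (squared-length ratio 2:1); the short ones are alpha_{1,2,3,4,5,6}. The associated Dynkin diagram is a chain of 7 nodes with a double edge at one end; the terminal node there is the unique long simple root (C_7), so the type is C_7 (the algebra sp(14)).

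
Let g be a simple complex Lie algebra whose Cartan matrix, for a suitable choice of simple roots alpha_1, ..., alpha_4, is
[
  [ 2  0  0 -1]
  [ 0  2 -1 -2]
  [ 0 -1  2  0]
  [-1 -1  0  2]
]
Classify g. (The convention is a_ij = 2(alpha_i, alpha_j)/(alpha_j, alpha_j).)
F4

The matrix has rank 4 with 2's on the diagonal. Reading the off-diagonal entries as Dynkin edges (a single edge where a_ij = a_ji = -1; a double or triple edge where a_ij * a_ji = 2 or 3), the diagram is a chain of 4 nodes with a double edge between the middle two (F_4). One simple-root ordering that puts it in standard form is (alpha_3, alpha_2, alpha_4, alpha_1). So the algebra is type F_4.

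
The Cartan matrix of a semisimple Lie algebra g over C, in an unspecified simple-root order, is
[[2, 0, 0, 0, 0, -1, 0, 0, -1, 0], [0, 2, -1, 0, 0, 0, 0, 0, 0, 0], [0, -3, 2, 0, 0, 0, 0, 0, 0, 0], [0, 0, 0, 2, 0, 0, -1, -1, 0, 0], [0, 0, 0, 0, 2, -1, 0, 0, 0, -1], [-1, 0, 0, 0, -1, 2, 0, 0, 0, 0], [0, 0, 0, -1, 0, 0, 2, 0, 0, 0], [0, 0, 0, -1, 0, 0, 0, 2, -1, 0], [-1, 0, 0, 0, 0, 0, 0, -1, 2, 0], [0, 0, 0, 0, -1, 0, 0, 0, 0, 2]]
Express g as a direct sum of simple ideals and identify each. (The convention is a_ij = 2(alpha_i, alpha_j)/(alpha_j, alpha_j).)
The diagram associated to this matrix has two connected components: the simple roots {alpha_1, alpha_4, alpha_5, alpha_6, alpha_7, alpha_8, alpha_9, alpha_10} form a chain of 8 nodes with single edges (A_8), and {alpha_2, alpha_3} form two nodes joined by a triple edge (G_2). A semisimple Lie algebra decomposes uniquely as the direct sum of simple ideals, one per connected component of its Dynkin diagram, so g ≅ A_8 ⊕ G_2 (dimension 80 + 14 = 94).

A_8 + G_2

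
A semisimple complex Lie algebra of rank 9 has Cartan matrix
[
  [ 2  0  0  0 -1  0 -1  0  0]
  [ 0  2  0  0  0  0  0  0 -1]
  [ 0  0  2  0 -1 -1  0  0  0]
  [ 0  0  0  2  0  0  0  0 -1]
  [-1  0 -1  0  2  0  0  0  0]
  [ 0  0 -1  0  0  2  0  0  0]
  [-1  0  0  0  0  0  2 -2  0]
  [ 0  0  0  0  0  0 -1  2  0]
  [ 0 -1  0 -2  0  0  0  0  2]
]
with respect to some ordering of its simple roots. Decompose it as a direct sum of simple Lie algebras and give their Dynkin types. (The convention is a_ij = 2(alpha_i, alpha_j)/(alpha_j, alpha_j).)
type B_3 ⊕ type B_6

The diagram associated to this matrix has two connected components: the simple roots {alpha_2, alpha_4, alpha_9} form a chain of 3 nodes with a double edge at one end; the terminal node there is the unique short simple root (B_3), and {alpha_1, alpha_3, alpha_5, alpha_6, alpha_7, alpha_8} form a chain of 6 nodes with a double edge at one end; the terminal node there is the unique short simple root (B_6). A semisimple Lie algebra decomposes uniquely as the direct sum of simple ideals, one per connected component of its Dynkin diagram, so g ≅ B_3 ⊕ B_6 (dimension 21 + 78 = 99).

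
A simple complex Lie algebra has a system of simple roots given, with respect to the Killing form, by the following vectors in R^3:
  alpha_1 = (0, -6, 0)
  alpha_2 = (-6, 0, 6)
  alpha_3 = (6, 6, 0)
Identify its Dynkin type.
Compute the Cartan integers a_ij = 2(alpha_i, alpha_j)/(alpha_j, alpha_j); the resulting 3x3 Cartan matrix is
[[2, 0, -1], [0, 2, -1], [-2, -1, 2]].
The roots have two lengths (squared-length ratio 2:1); the short ones are alpha_{1}. The associated Dynkin diagram is a chain of 3 nodes with a double edge at one end; the terminal node there is the unique short simple root (B_3), so the type is B_3 (the algebra so(7)).

B3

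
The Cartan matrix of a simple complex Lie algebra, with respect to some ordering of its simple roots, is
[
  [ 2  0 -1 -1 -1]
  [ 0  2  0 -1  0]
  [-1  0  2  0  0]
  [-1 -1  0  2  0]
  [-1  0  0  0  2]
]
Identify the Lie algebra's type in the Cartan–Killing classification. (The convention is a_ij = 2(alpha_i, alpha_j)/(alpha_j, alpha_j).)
The matrix has rank 5 with 2's on the diagonal. Reading the off-diagonal entries as Dynkin edges (a single edge where a_ij = a_ji = -1; a double or triple edge where a_ij * a_ji = 2 or 3), the diagram is a chain of 3 nodes with a fork of two nodes at one end (D_5). One simple-root ordering that puts it in standard form is (alpha_2, alpha_4, alpha_1, alpha_3, alpha_5). So the algebra is type D_5, i.e. so(10).

D5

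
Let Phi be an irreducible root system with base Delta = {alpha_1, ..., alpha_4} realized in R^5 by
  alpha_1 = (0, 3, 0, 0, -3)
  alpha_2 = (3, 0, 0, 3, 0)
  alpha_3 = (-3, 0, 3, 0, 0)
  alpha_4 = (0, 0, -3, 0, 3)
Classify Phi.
Compute the Cartan integers a_ij = 2(alpha_i, alpha_j)/(alpha_j, alpha_j); the resulting 4x4 Cartan matrix is
[[2, 0, 0, -1], [0, 2, -1, 0], [0, -1, 2, -1], [-1, 0, -1, 2]].
All simple roots have the same length, so the diagram is simply laced. The associated Dynkin diagram is a chain of 4 nodes with single edges (A_4), so the type is A_4 (the algebra sl(5)).

type A_4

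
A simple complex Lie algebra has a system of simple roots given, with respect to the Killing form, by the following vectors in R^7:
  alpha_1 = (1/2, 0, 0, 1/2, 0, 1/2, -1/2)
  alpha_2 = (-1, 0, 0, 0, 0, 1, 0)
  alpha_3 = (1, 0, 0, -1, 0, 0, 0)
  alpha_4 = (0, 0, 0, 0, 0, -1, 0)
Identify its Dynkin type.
F_4

Compute the Cartan integers a_ij = 2(alpha_i, alpha_j)/(alpha_j, alpha_j); the resulting 4x4 Cartan matrix is
[[2, 0, 0, -1], [0, 2, -1, -2], [0, -1, 2, 0], [-1, -1, 0, 2]].
The roots have two lengths (squared-length ratio 2:1); the short ones are alpha_{1,4}. The associated Dynkin diagram is a chain of 4 nodes with a double edge between the middle two (F_4), so the type is F_4.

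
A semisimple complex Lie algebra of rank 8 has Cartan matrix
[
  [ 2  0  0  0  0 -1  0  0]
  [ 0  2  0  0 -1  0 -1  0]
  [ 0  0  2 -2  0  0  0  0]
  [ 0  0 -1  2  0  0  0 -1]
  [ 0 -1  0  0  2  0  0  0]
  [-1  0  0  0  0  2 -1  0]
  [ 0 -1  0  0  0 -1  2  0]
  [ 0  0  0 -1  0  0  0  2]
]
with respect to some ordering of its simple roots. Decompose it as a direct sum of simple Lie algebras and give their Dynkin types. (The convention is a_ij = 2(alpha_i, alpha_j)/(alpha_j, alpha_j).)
The diagram associated to this matrix has two connected components: the simple roots {alpha_1, alpha_2, alpha_5, alpha_6, alpha_7} form a chain of 5 nodes with single edges (A_5), and {alpha_3, alpha_4, alpha_8} form a chain of 3 nodes with a double edge at one end; the terminal node there is the unique long simple root (C_3). A semisimple Lie algebra decomposes uniquely as the direct sum of simple ideals, one per connected component of its Dynkin diagram, so g ≅ A_5 ⊕ C_3 (dimension 35 + 21 = 56).

A_5 ⊕ C_3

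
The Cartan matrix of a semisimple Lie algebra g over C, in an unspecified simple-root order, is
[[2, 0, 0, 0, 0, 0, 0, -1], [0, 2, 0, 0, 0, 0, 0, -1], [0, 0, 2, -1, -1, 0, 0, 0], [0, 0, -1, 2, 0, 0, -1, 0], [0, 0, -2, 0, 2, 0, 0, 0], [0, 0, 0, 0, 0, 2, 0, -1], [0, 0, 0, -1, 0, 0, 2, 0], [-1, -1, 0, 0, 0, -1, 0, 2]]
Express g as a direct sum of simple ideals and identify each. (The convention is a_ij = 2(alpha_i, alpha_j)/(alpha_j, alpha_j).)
The diagram associated to this matrix has two connected components: the simple roots {alpha_3, alpha_4, alpha_5, alpha_7} form a chain of 4 nodes with a double edge at one end; the terminal node there is the unique long simple root (C_4), and {alpha_1, alpha_2, alpha_6, alpha_8} form a chain of 2 nodes with a fork of two nodes at one end (D_4). A semisimple Lie algebra decomposes uniquely as the direct sum of simple ideals, one per connected component of its Dynkin diagram, so g ≅ C_4 ⊕ D_4 (dimension 36 + 28 = 64).

C_4 (sp(8)) + D_4 (so(8))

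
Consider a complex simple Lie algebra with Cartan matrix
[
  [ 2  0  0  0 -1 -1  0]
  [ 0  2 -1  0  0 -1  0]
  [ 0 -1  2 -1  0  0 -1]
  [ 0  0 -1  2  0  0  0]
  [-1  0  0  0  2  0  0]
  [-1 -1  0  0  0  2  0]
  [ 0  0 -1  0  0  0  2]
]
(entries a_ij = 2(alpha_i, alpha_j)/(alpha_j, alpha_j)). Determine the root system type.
The matrix has rank 7 with 2's on the diagonal. Reading the off-diagonal entries as Dynkin edges (a single edge where a_ij = a_ji = -1; a double or triple edge where a_ij * a_ji = 2 or 3), the diagram is a chain of 5 nodes with a fork of two nodes at one end (D_7). One simple-root ordering that puts it in standard form is (alpha_5, alpha_1, alpha_6, alpha_2, alpha_3, alpha_4, alpha_7). So the algebra is type D_7, i.e. so(14).

D_7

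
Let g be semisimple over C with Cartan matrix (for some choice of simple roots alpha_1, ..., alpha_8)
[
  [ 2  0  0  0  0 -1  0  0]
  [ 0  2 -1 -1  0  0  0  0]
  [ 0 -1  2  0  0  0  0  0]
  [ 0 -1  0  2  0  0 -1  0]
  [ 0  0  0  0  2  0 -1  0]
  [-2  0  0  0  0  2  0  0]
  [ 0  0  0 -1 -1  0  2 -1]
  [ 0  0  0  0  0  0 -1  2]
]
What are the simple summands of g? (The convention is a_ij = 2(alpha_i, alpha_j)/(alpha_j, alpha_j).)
The diagram associated to this matrix has two connected components: the simple roots {alpha_1, alpha_6} form a chain of 2 nodes with a double edge at one end; the terminal node there is the unique short simple root (B_2), and {alpha_2, alpha_3, alpha_4, alpha_5, alpha_7, alpha_8} form a chain of 4 nodes with a fork of two nodes at one end (D_6). A semisimple Lie algebra decomposes uniquely as the direct sum of simple ideals, one per connected component of its Dynkin diagram, so g ≅ B_2 ⊕ D_6 (dimension 10 + 66 = 76).

type B_2 + type D_6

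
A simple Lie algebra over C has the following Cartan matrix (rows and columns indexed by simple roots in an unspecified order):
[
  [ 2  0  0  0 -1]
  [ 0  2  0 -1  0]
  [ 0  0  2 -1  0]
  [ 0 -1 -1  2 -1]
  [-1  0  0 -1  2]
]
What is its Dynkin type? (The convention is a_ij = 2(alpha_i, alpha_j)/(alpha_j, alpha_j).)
D_5 (so(10))

The matrix has rank 5 with 2's on the diagonal. Reading the off-diagonal entries as Dynkin edges (a single edge where a_ij = a_ji = -1; a double or triple edge where a_ij * a_ji = 2 or 3), the diagram is a chain of 3 nodes with a fork of two nodes at one end (D_5). One simple-root ordering that puts it in standard form is (alpha_1, alpha_5, alpha_4, alpha_3, alpha_2). So the algebra is type D_5, i.e. so(10).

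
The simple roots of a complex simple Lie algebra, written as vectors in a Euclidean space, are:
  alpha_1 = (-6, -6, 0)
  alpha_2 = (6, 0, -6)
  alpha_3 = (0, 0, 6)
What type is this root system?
Compute the Cartan integers a_ij = 2(alpha_i, alpha_j)/(alpha_j, alpha_j); the resulting 3x3 Cartan matrix is
[[2, -1, 0], [-1, 2, -2], [0, -1, 2]].
The roots have two lengths (squared-length ratio 2:1); the short ones are alpha_{3}. The associated Dynkin diagram is a chain of 3 nodes with a double edge at one end; the terminal node there is the unique short simple root (B_3), so the type is B_3 (the algebra so(7)).

B3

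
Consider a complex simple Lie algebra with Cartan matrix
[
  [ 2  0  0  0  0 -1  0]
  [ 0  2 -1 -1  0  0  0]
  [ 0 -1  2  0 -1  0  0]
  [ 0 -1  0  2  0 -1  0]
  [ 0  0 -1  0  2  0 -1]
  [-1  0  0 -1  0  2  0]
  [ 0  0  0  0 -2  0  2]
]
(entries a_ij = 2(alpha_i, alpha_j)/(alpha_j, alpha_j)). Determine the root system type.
C7

The matrix has rank 7 with 2's on the diagonal. Reading the off-diagonal entries as Dynkin edges (a single edge where a_ij = a_ji = -1; a double or triple edge where a_ij * a_ji = 2 or 3), the diagram is a chain of 7 nodes with a double edge at one end; the terminal node there is the unique long simple root (C_7). One simple-root ordering that puts it in standard form is (alpha_1, alpha_6, alpha_4, alpha_2, alpha_3, alpha_5, alpha_7). So the algebra is type C_7, i.e. sp(14).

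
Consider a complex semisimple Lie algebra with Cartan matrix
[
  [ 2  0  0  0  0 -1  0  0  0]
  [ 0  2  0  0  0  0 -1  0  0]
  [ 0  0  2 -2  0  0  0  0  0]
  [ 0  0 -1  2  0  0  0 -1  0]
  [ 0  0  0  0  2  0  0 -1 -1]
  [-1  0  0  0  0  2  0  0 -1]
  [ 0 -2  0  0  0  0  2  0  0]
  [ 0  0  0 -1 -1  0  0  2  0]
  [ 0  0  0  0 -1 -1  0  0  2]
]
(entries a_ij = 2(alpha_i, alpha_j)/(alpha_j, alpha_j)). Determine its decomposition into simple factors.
The diagram associated to this matrix has two connected components: the simple roots {alpha_2, alpha_7} form a chain of 2 nodes with a double edge at one end; the terminal node there is the unique short simple root (B_2), and {alpha_1, alpha_3, alpha_4, alpha_5, alpha_6, alpha_8, alpha_9} form a chain of 7 nodes with a double edge at one end; the terminal node there is the unique long simple root (C_7). A semisimple Lie algebra decomposes uniquely as the direct sum of simple ideals, one per connected component of its Dynkin diagram, so g ≅ B_2 ⊕ C_7 (dimension 10 + 105 = 115).

B_2 (so(5)) + C_7 (sp(14))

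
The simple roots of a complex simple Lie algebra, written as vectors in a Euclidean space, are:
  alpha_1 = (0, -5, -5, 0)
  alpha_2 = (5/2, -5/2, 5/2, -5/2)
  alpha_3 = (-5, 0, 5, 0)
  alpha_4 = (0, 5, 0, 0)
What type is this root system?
Compute the Cartan integers a_ij = 2(alpha_i, alpha_j)/(alpha_j, alpha_j); the resulting 4x4 Cartan matrix is
[[2, 0, -1, -2], [0, 2, 0, -1], [-1, 0, 2, 0], [-1, -1, 0, 2]].
The roots have two lengths (squared-length ratio 2:1); the short ones are alpha_{2,4}. The associated Dynkin diagram is a chain of 4 nodes with a double edge between the middle two (F_4), so the type is F_4.

F_4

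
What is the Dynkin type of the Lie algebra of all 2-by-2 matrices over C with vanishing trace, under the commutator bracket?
A1

This is sl(2), which has dimension 2^2 - 1 = 3 and rank 2 - 1 = 1 (a Cartan subalgebra is the diagonal traceless matrices). In the classification of classical Lie algebras, the special linear algebra sl(n+1) has type A_n; here n = 1, so the Dynkin diagram is a chain of 1 nodes with single edges (A_1). Hence the type is A_1.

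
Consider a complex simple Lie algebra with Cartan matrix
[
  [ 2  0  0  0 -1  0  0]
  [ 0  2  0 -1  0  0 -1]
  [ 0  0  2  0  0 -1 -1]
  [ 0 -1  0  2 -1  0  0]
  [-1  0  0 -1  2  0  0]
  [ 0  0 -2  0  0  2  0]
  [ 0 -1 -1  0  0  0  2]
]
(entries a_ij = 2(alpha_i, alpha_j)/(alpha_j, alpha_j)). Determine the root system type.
C7

The matrix has rank 7 with 2's on the diagonal. Reading the off-diagonal entries as Dynkin edges (a single edge where a_ij = a_ji = -1; a double or triple edge where a_ij * a_ji = 2 or 3), the diagram is a chain of 7 nodes with a double edge at one end; the terminal node there is the unique long simple root (C_7). One simple-root ordering that puts it in standard form is (alpha_1, alpha_5, alpha_4, alpha_2, alpha_7, alpha_3, alpha_6). So the algebra is type C_7, i.e. sp(14).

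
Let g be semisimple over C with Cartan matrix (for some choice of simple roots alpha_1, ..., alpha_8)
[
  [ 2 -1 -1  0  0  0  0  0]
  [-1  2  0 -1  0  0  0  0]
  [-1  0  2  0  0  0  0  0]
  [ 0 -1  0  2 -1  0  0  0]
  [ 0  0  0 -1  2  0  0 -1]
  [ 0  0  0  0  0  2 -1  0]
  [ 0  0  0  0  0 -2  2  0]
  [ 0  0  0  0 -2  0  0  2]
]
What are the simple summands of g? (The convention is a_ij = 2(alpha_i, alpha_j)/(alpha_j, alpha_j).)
The diagram associated to this matrix has two connected components: the simple roots {alpha_6, alpha_7} form a chain of 2 nodes with a double edge at one end; the terminal node there is the unique short simple root (B_2), and {alpha_1, alpha_2, alpha_3, alpha_4, alpha_5, alpha_8} form a chain of 6 nodes with a double edge at one end; the terminal node there is the unique long simple root (C_6). A semisimple Lie algebra decomposes uniquely as the direct sum of simple ideals, one per connected component of its Dynkin diagram, so g ≅ B_2 ⊕ C_6 (dimension 10 + 78 = 88).

type B_2 ⊕ type C_6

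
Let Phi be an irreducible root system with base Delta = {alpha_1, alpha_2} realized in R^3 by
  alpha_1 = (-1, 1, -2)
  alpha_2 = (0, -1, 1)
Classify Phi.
G_2

Compute the Cartan integers a_ij = 2(alpha_i, alpha_j)/(alpha_j, alpha_j); the resulting 2x2 Cartan matrix is
[[2, -3], [-1, 2]].
The roots have two lengths (squared-length ratio 3:1); the short ones are alpha_{2}. The associated Dynkin diagram is two nodes joined by a triple edge (G_2), so the type is G_2.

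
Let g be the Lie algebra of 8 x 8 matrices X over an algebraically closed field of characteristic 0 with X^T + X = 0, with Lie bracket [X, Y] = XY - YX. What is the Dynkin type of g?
D4

This is so(8) with 8 even, which has dimension 8(8-1)/2 = 28 and rank 8/2 = 4. In the classification of classical Lie algebras, the orthogonal algebra so(2n) in an even number of variables has type D_n; here n = 4, so the Dynkin diagram is a chain of 2 nodes with a fork of two nodes at one end (D_4). Hence the type is D_4.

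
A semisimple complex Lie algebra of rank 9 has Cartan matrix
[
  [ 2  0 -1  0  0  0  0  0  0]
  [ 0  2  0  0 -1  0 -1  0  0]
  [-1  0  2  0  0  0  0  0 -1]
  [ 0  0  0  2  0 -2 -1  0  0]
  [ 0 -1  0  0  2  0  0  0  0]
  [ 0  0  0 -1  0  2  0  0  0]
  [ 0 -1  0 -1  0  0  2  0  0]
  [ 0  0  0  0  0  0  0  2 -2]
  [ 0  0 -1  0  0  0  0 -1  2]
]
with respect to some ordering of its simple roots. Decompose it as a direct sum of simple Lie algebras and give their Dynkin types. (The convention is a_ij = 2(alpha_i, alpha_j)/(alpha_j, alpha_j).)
B_5 ⊕ C_4

The diagram associated to this matrix has two connected components: the simple roots {alpha_2, alpha_4, alpha_5, alpha_6, alpha_7} form a chain of 5 nodes with a double edge at one end; the terminal node there is the unique short simple root (B_5), and {alpha_1, alpha_3, alpha_8, alpha_9} form a chain of 4 nodes with a double edge at one end; the terminal node there is the unique long simple root (C_4). A semisimple Lie algebra decomposes uniquely as the direct sum of simple ideals, one per connected component of its Dynkin diagram, so g ≅ B_5 ⊕ C_4 (dimension 55 + 36 = 91).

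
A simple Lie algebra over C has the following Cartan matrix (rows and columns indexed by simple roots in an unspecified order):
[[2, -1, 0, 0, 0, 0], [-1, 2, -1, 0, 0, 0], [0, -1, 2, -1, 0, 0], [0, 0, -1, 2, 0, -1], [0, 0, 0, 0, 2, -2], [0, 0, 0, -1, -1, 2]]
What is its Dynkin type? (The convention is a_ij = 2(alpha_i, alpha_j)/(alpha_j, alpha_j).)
C_6 (sp(12))

The matrix has rank 6 with 2's on the diagonal. Reading the off-diagonal entries as Dynkin edges (a single edge where a_ij = a_ji = -1; a double or triple edge where a_ij * a_ji = 2 or 3), the diagram is a chain of 6 nodes with a double edge at one end; the terminal node there is the unique long simple root (C_6). One simple-root ordering that puts it in standard form is (alpha_1, alpha_2, alpha_3, alpha_4, alpha_6, alpha_5). So the algebra is type C_6, i.e. sp(12).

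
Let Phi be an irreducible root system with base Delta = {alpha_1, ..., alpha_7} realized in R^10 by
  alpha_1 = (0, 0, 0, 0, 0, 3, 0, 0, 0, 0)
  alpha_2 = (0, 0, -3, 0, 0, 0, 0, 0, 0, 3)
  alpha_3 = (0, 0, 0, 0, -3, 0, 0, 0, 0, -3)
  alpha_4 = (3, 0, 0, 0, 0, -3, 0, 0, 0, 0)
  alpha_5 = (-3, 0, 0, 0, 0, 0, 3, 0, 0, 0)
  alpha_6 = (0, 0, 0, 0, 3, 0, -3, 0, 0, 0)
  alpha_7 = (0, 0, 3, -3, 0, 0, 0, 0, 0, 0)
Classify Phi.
B_7

Compute the Cartan integers a_ij = 2(alpha_i, alpha_j)/(alpha_j, alpha_j); the resulting 7x7 Cartan matrix is
[[2, 0, 0, -1, 0, 0, 0], [0, 2, -1, 0, 0, 0, -1], [0, -1, 2, 0, 0, -1, 0], [-2, 0, 0, 2, -1, 0, 0], [0, 0, 0, -1, 2, -1, 0], [0, 0, -1, 0, -1, 2, 0], [0, -1, 0, 0, 0, 0, 2]].
The roots have two lengths (squared-length ratio 2:1); the short ones are alpha_{1}. The associated Dynkin diagram is a chain of 7 nodes with a double edge at one end; the terminal node there is the unique short simple root (B_7), so the type is B_7 (the algebra so(15)).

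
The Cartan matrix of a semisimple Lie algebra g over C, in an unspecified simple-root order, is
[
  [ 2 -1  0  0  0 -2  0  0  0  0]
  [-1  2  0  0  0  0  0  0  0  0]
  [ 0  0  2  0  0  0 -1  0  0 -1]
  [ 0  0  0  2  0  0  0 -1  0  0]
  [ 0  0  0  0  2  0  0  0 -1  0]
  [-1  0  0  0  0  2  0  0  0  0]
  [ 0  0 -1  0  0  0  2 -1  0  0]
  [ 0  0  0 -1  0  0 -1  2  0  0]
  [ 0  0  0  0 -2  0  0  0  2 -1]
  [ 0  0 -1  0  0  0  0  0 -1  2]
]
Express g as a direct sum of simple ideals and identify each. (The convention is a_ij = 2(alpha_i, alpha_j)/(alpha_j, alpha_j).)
type B_3 + type B_7

The diagram associated to this matrix has two connected components: the simple roots {alpha_1, alpha_2, alpha_6} form a chain of 3 nodes with a double edge at one end; the terminal node there is the unique short simple root (B_3), and {alpha_3, alpha_4, alpha_5, alpha_7, alpha_8, alpha_9, alpha_10} form a chain of 7 nodes with a double edge at one end; the terminal node there is the unique short simple root (B_7). A semisimple Lie algebra decomposes uniquely as the direct sum of simple ideals, one per connected component of its Dynkin diagram, so g ≅ B_3 ⊕ B_7 (dimension 21 + 105 = 126).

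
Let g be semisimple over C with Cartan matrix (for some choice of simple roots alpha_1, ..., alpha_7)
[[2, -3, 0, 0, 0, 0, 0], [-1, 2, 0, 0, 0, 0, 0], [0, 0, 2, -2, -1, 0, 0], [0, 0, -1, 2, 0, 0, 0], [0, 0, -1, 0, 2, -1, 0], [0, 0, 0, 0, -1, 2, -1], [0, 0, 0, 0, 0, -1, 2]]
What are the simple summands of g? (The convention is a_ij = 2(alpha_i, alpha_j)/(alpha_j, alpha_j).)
B_5 (so(11)) ⊕ G_2

The diagram associated to this matrix has two connected components: the simple roots {alpha_3, alpha_4, alpha_5, alpha_6, alpha_7} form a chain of 5 nodes with a double edge at one end; the terminal node there is the unique short simple root (B_5), and {alpha_1, alpha_2} form two nodes joined by a triple edge (G_2). A semisimple Lie algebra decomposes uniquely as the direct sum of simple ideals, one per connected component of its Dynkin diagram, so g ≅ B_5 ⊕ G_2 (dimension 55 + 14 = 69).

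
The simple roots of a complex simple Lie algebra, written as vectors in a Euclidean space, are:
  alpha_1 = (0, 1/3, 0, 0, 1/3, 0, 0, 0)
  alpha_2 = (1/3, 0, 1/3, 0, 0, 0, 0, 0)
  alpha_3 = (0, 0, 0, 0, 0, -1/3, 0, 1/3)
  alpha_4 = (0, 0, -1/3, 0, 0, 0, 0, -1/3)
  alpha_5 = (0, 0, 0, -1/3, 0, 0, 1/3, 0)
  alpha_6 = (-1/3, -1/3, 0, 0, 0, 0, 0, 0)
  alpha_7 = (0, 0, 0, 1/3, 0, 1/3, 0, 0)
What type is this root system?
Compute the Cartan integers a_ij = 2(alpha_i, alpha_j)/(alpha_j, alpha_j); the resulting 7x7 Cartan matrix is
[[2, 0, 0, 0, 0, -1, 0], [0, 2, 0, -1, 0, -1, 0], [0, 0, 2, -1, 0, 0, -1], [0, -1, -1, 2, 0, 0, 0], [0, 0, 0, 0, 2, 0, -1], [-1, -1, 0, 0, 0, 2, 0], [0, 0, -1, 0, -1, 0, 2]].
All simple roots have the same length, so the diagram is simply laced. The associated Dynkin diagram is a chain of 7 nodes with single edges (A_7), so the type is A_7 (the algebra sl(8)).

A_7 (sl(8))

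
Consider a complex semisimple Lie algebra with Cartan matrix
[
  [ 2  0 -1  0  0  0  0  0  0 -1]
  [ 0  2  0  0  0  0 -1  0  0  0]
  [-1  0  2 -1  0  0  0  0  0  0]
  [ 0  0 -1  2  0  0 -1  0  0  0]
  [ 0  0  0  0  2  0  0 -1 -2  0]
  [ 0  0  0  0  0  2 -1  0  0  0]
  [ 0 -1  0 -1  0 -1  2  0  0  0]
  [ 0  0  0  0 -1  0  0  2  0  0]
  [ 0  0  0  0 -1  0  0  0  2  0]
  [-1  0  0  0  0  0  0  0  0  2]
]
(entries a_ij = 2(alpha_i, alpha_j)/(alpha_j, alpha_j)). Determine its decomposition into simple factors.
B3 + D7

The diagram associated to this matrix has two connected components: the simple roots {alpha_5, alpha_8, alpha_9} form a chain of 3 nodes with a double edge at one end; the terminal node there is the unique short simple root (B_3), and {alpha_1, alpha_2, alpha_3, alpha_4, alpha_6, alpha_7, alpha_10} form a chain of 5 nodes with a fork of two nodes at one end (D_7). A semisimple Lie algebra decomposes uniquely as the direct sum of simple ideals, one per connected component of its Dynkin diagram, so g ≅ B_3 ⊕ D_7 (dimension 21 + 91 = 112).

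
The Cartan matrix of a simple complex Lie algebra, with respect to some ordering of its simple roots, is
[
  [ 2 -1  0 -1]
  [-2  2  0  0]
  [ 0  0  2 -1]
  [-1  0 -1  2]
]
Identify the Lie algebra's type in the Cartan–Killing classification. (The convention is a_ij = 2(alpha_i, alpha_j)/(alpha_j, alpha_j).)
The matrix has rank 4 with 2's on the diagonal. Reading the off-diagonal entries as Dynkin edges (a single edge where a_ij = a_ji = -1; a double or triple edge where a_ij * a_ji = 2 or 3), the diagram is a chain of 4 nodes with a double edge at one end; the terminal node there is the unique long simple root (C_4). One simple-root ordering that puts it in standard form is (alpha_3, alpha_4, alpha_1, alpha_2). So the algebra is type C_4, i.e. sp(8).

type C_4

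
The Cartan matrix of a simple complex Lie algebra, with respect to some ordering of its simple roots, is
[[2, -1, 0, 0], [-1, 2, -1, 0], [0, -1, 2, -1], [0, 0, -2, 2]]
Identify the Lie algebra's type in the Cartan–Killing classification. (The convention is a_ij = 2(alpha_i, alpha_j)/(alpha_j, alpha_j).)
The matrix has rank 4 with 2's on the diagonal. Reading the off-diagonal entries as Dynkin edges (a single edge where a_ij = a_ji = -1; a double or triple edge where a_ij * a_ji = 2 or 3), the diagram is a chain of 4 nodes with a double edge at one end; the terminal node there is the unique long simple root (C_4). One simple-root ordering that puts it in standard form is (alpha_1, alpha_2, alpha_3, alpha_4). So the algebra is type C_4, i.e. sp(8).

C_4 (sp(8))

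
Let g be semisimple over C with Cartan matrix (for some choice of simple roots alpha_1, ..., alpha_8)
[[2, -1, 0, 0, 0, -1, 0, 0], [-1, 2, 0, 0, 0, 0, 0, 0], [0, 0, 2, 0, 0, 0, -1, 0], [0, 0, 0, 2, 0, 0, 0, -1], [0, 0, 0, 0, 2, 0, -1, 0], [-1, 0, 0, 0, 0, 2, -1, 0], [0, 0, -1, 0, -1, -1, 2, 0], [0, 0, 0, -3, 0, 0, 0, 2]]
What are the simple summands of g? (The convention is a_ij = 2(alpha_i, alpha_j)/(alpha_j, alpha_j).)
D6 ⊕ G2

The diagram associated to this matrix has two connected components: the simple roots {alpha_1, alpha_2, alpha_3, alpha_5, alpha_6, alpha_7} form a chain of 4 nodes with a fork of two nodes at one end (D_6), and {alpha_4, alpha_8} form two nodes joined by a triple edge (G_2). A semisimple Lie algebra decomposes uniquely as the direct sum of simple ideals, one per connected component of its Dynkin diagram, so g ≅ D_6 ⊕ G_2 (dimension 66 + 14 = 80).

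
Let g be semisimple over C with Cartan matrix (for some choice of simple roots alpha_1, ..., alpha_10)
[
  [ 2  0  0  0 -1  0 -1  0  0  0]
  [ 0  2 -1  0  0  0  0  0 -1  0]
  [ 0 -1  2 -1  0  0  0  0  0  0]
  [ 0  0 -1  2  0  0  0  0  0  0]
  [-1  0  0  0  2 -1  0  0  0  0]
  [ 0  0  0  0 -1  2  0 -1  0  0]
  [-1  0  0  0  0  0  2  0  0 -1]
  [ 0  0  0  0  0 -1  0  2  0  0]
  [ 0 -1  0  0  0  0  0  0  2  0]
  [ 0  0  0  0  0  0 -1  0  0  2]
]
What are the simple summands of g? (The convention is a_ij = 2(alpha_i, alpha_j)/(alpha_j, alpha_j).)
A4 ⊕ A6

The diagram associated to this matrix has two connected components: the simple roots {alpha_2, alpha_3, alpha_4, alpha_9} form a chain of 4 nodes with single edges (A_4), and {alpha_1, alpha_5, alpha_6, alpha_7, alpha_8, alpha_10} form a chain of 6 nodes with single edges (A_6). A semisimple Lie algebra decomposes uniquely as the direct sum of simple ideals, one per connected component of its Dynkin diagram, so g ≅ A_4 ⊕ A_6 (dimension 24 + 48 = 72).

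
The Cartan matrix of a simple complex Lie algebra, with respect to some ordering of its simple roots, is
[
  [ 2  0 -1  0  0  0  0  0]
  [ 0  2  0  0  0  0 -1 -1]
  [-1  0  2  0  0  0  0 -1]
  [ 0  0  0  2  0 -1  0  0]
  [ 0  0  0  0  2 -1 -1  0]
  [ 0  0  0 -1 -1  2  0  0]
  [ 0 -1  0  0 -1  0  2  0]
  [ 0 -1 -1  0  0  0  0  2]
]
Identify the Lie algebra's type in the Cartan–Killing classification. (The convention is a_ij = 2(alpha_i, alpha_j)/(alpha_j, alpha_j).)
The matrix has rank 8 with 2's on the diagonal. Reading the off-diagonal entries as Dynkin edges (a single edge where a_ij = a_ji = -1; a double or triple edge where a_ij * a_ji = 2 or 3), the diagram is a chain of 8 nodes with single edges (A_8). One simple-root ordering that puts it in standard form is (alpha_4, alpha_6, alpha_5, alpha_7, alpha_2, alpha_8, alpha_3, alpha_1). So the algebra is type A_8, i.e. sl(9).

type A_8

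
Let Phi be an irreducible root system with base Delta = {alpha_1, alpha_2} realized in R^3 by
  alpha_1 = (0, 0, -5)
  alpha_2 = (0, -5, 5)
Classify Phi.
B_2

Compute the Cartan integers a_ij = 2(alpha_i, alpha_j)/(alpha_j, alpha_j); the resulting 2x2 Cartan matrix is
[[2, -1], [-2, 2]].
The roots have two lengths (squared-length ratio 2:1); the short ones are alpha_{1}. The associated Dynkin diagram is a chain of 2 nodes with a double edge at one end; the terminal node there is the unique short simple root (B_2), so the type is B_2 (the algebra so(5)).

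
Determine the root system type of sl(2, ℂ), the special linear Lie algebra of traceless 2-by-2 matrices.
This is sl(2), which has dimension 2^2 - 1 = 3 and rank 2 - 1 = 1 (a Cartan subalgebra is the diagonal traceless matrices). In the classification of classical Lie algebras, the special linear algebra sl(n+1) has type A_n; here n = 1, so the Dynkin diagram is a chain of 1 nodes with single edges (A_1). Hence the type is A_1.

A1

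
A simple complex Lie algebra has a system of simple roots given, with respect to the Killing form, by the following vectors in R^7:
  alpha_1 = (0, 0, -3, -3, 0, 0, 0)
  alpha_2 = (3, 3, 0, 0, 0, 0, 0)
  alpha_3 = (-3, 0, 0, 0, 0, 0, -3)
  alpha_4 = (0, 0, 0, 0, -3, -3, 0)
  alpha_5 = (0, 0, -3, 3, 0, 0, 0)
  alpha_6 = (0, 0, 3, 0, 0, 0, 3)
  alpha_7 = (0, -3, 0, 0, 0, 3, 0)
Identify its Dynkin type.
Compute the Cartan integers a_ij = 2(alpha_i, alpha_j)/(alpha_j, alpha_j); the resulting 7x7 Cartan matrix is
[[2, 0, 0, 0, 0, -1, 0], [0, 2, -1, 0, 0, 0, -1], [0, -1, 2, 0, 0, -1, 0], [0, 0, 0, 2, 0, 0, -1], [0, 0, 0, 0, 2, -1, 0], [-1, 0, -1, 0, -1, 2, 0], [0, -1, 0, -1, 0, 0, 2]].
All simple roots have the same length, so the diagram is simply laced. The associated Dynkin diagram is a chain of 5 nodes with a fork of two nodes at one end (D_7), so the type is D_7 (the algebra so(14)).

type D_7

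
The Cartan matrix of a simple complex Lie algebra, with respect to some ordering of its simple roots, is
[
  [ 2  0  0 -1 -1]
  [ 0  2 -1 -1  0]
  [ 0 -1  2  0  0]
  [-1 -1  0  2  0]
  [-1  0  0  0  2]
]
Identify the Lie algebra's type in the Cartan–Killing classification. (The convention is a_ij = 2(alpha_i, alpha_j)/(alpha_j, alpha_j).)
A_5 (sl(6))

The matrix has rank 5 with 2's on the diagonal. Reading the off-diagonal entries as Dynkin edges (a single edge where a_ij = a_ji = -1; a double or triple edge where a_ij * a_ji = 2 or 3), the diagram is a chain of 5 nodes with single edges (A_5). One simple-root ordering that puts it in standard form is (alpha_3, alpha_2, alpha_4, alpha_1, alpha_5). So the algebra is type A_5, i.e. sl(6).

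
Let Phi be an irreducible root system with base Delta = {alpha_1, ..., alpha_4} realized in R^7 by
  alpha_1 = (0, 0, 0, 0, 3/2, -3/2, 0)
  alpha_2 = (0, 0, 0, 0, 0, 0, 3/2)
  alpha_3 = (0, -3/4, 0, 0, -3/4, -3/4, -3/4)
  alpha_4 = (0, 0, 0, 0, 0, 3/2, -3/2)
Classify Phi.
Compute the Cartan integers a_ij = 2(alpha_i, alpha_j)/(alpha_j, alpha_j); the resulting 4x4 Cartan matrix is
[[2, 0, 0, -1], [0, 2, -1, -1], [0, -1, 2, 0], [-1, -2, 0, 2]].
The roots have two lengths (squared-length ratio 2:1); the short ones are alpha_{2,3}. The associated Dynkin diagram is a chain of 4 nodes with a double edge between the middle two (F_4), so the type is F_4.

F_4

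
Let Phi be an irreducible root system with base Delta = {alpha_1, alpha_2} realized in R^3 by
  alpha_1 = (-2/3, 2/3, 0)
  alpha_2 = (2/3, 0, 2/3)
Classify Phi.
Compute the Cartan integers a_ij = 2(alpha_i, alpha_j)/(alpha_j, alpha_j); the resulting 2x2 Cartan matrix is
[[2, -1], [-1, 2]].
All simple roots have the same length, so the diagram is simply laced. The associated Dynkin diagram is a chain of 2 nodes with single edges (A_2), so the type is A_2 (the algebra sl(3)).

A_2 (sl(3))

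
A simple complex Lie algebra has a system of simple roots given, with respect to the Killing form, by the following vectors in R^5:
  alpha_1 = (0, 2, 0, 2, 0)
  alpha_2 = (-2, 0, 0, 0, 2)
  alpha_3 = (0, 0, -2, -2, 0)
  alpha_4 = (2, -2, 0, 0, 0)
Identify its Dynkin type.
A_4 (sl(5))

Compute the Cartan integers a_ij = 2(alpha_i, alpha_j)/(alpha_j, alpha_j); the resulting 4x4 Cartan matrix is
[[2, 0, -1, -1], [0, 2, 0, -1], [-1, 0, 2, 0], [-1, -1, 0, 2]].
All simple roots have the same length, so the diagram is simply laced. The associated Dynkin diagram is a chain of 4 nodes with single edges (A_4), so the type is A_4 (the algebra sl(5)).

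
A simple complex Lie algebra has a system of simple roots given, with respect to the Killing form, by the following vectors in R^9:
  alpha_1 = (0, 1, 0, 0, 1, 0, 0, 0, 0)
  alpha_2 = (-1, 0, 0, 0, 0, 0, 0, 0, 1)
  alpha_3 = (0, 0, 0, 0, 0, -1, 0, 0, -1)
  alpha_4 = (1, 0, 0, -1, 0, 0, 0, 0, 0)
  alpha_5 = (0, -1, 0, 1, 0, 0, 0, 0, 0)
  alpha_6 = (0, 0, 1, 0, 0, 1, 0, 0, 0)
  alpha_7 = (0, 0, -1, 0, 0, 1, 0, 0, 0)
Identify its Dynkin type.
D_7 (so(14))

Compute the Cartan integers a_ij = 2(alpha_i, alpha_j)/(alpha_j, alpha_j); the resulting 7x7 Cartan matrix is
[[2, 0, 0, 0, -1, 0, 0], [0, 2, -1, -1, 0, 0, 0], [0, -1, 2, 0, 0, -1, -1], [0, -1, 0, 2, -1, 0, 0], [-1, 0, 0, -1, 2, 0, 0], [0, 0, -1, 0, 0, 2, 0], [0, 0, -1, 0, 0, 0, 2]].
All simple roots have the same length, so the diagram is simply laced. The associated Dynkin diagram is a chain of 5 nodes with a fork of two nodes at one end (D_7), so the type is D_7 (the algebra so(14)).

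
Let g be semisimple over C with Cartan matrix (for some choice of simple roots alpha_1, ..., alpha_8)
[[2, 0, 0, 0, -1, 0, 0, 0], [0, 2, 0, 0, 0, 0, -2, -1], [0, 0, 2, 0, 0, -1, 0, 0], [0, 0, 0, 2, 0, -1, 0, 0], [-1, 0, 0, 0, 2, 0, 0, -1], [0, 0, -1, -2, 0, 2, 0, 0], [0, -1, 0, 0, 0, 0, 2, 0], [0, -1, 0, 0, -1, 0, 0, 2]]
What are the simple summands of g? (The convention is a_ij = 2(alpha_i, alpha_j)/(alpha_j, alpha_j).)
The diagram associated to this matrix has two connected components: the simple roots {alpha_3, alpha_4, alpha_6} form a chain of 3 nodes with a double edge at one end; the terminal node there is the unique short simple root (B_3), and {alpha_1, alpha_2, alpha_5, alpha_7, alpha_8} form a chain of 5 nodes with a double edge at one end; the terminal node there is the unique short simple root (B_5). A semisimple Lie algebra decomposes uniquely as the direct sum of simple ideals, one per connected component of its Dynkin diagram, so g ≅ B_3 ⊕ B_5 (dimension 21 + 55 = 76).

type B_3 + type B_5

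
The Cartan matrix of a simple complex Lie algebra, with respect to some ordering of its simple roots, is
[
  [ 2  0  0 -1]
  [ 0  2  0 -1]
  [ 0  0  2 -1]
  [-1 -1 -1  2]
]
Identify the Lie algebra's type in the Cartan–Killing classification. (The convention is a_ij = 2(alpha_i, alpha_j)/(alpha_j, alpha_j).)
D_4

The matrix has rank 4 with 2's on the diagonal. Reading the off-diagonal entries as Dynkin edges (a single edge where a_ij = a_ji = -1; a double or triple edge where a_ij * a_ji = 2 or 3), the diagram is a chain of 2 nodes with a fork of two nodes at one end (D_4). One simple-root ordering that puts it in standard form is (alpha_1, alpha_4, alpha_3, alpha_2). So the algebra is type D_4, i.e. so(8).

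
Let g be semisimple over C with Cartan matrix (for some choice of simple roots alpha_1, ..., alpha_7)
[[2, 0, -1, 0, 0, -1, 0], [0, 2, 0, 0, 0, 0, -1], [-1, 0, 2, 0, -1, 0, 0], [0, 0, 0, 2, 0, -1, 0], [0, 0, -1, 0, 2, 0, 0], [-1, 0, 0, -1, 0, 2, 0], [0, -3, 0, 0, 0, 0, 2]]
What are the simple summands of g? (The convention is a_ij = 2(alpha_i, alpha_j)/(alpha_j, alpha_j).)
type A_5 ⊕ type G_2

The diagram associated to this matrix has two connected components: the simple roots {alpha_1, alpha_3, alpha_4, alpha_5, alpha_6} form a chain of 5 nodes with single edges (A_5), and {alpha_2, alpha_7} form two nodes joined by a triple edge (G_2). A semisimple Lie algebra decomposes uniquely as the direct sum of simple ideals, one per connected component of its Dynkin diagram, so g ≅ A_5 ⊕ G_2 (dimension 35 + 14 = 49).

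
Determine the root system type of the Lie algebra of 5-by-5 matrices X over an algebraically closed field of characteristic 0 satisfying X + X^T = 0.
This is so(5) with 5 odd, which has dimension 5(5-1)/2 = 10 and rank (5-1)/2 = 2. In the classification of classical Lie algebras, the orthogonal algebra so(2n+1) in an odd number of variables has type B_n; here n = 2, so the Dynkin diagram is a chain of 2 nodes with a double edge at one end; the terminal node there is the unique short simple root (B_2). Hence the type is B_2.

B_2 (so(5))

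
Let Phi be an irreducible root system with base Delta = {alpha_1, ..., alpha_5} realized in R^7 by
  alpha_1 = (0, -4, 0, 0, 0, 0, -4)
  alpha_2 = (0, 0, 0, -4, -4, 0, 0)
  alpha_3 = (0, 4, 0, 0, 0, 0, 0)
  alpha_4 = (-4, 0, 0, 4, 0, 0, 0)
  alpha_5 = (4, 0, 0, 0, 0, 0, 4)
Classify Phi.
Compute the Cartan integers a_ij = 2(alpha_i, alpha_j)/(alpha_j, alpha_j); the resulting 5x5 Cartan matrix is
[[2, 0, -2, 0, -1], [0, 2, 0, -1, 0], [-1, 0, 2, 0, 0], [0, -1, 0, 2, -1], [-1, 0, 0, -1, 2]].
The roots have two lengths (squared-length ratio 2:1); the short ones are alpha_{3}. The associated Dynkin diagram is a chain of 5 nodes with a double edge at one end; the terminal node there is the unique short simple root (B_5), so the type is B_5 (the algebra so(11)).

B_5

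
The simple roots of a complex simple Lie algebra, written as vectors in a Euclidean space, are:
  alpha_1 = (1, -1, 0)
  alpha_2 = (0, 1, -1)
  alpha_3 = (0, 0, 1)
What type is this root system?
type B_3

Compute the Cartan integers a_ij = 2(alpha_i, alpha_j)/(alpha_j, alpha_j); the resulting 3x3 Cartan matrix is
[[2, -1, 0], [-1, 2, -2], [0, -1, 2]].
The roots have two lengths (squared-length ratio 2:1); the short ones are alpha_{3}. The associated Dynkin diagram is a chain of 3 nodes with a double edge at one end; the terminal node there is the unique short simple root (B_3), so the type is B_3 (the algebra so(7)).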